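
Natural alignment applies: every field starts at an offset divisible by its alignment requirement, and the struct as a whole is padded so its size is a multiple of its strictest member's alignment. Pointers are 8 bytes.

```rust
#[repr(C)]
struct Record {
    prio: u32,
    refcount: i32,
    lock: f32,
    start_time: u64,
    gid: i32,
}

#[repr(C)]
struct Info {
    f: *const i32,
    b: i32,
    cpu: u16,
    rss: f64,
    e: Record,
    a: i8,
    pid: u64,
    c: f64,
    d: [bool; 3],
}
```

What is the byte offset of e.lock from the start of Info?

32

Record: prio at 0 (size 4, align 4) → ends 4; refcount at 4 (size 4, align 4) → ends 8; lock at 8 (size 4, align 4) → ends 12; pad 4 to align 8 for start_time; start_time at 16 (size 8, align 8) → ends 24; gid at 24 (size 4, align 4) → ends 28; tail pad 4 to reach multiple of 8; total 32 bytes, alignment 8
f at 0 (size 8, align 8) → ends 8
b at 8 (size 4, align 4) → ends 12
cpu at 12 (size 2, align 2) → ends 14
pad 2 to align 8 for rss
rss at 16 (size 8, align 8) → ends 24
e at 24 (size 32, align 8) → ends 56
within Record: lock at 8
24 + 8 = 32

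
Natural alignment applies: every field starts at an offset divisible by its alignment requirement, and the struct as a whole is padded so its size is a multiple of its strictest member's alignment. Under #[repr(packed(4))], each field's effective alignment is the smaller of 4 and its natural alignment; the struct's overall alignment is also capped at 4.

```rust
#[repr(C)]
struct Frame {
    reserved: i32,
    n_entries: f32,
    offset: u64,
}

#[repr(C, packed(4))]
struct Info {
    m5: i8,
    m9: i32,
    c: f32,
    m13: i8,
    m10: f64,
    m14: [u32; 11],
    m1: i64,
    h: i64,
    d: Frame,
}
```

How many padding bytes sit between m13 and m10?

Frame: 0..4  reserved  (4B, 4-aligned); 4..8  n_entries  (4B, 4-aligned); 8..16  offset  (8B, 8-aligned); sizeof = 16, alignof = 8
0..1  m5  (1B, 1-aligned)
1..4  -- padding (3B)
4..8  m9  (4B, 4-aligned)
8..12  c  (4B, 4-aligned)
12..13  m13  (1B, 1-aligned)
13..16  -- padding (3B)
16..24  m10  (8B, 4-aligned)

3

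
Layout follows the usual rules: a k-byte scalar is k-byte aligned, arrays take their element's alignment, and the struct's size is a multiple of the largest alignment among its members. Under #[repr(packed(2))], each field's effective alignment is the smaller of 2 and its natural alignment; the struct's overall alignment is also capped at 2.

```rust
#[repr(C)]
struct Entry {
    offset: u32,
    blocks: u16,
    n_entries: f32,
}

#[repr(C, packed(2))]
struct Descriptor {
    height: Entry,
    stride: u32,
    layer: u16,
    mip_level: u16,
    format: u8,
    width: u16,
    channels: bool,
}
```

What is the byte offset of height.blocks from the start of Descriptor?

4

Entry: @0: offset [4B, align 4] → 4; @4: blocks [2B, align 2] → 6; +2 pad (align 4); @8: n_entries [4B, align 4] → 12; size 12, align 4
@0: height [12B, align 2] → 12
within Entry: blocks at 4
0 + 4 = 4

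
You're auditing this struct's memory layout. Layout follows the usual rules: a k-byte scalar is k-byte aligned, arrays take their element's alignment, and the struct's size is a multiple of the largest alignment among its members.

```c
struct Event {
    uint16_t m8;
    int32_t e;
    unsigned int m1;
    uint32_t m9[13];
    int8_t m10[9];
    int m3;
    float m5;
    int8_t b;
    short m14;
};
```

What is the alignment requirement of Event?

4

member alignments: m8=2, e=4, m1=4, m9=4, m10=1, m3=4, m5=4, b=1, m14=2
max = 4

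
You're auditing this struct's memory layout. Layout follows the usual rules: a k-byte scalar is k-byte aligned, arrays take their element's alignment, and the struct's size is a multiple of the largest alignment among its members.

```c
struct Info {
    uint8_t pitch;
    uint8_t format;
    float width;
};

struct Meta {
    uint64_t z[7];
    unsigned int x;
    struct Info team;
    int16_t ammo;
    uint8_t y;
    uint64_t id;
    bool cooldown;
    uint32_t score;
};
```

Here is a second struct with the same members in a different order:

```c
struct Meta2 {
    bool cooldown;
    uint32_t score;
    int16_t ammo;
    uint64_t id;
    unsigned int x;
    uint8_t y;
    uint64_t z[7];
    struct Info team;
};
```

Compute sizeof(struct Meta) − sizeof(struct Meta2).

Info: 0..1  pitch  (1B, 1-aligned); 1..2  format  (1B, 1-aligned); 2..4  -- padding (2B); 4..8  width  (4B, 4-aligned); sizeof = 8, alignof = 4
0..56  z  (56B, 8-aligned)
56..60  x  (4B, 4-aligned)
60..68  team  (8B, 4-aligned)
68..70  ammo  (2B, 2-aligned)
70..71  y  (1B, 1-aligned)
71..72  -- padding (1B)
72..80  id  (8B, 8-aligned)
80..81  cooldown  (1B, 1-aligned)
81..84  -- padding (3B)
84..88  score  (4B, 4-aligned)
sizeof = 88, alignof = 8
— Meta2 —
0..1  cooldown  (1B, 1-aligned)
1..4  -- padding (3B)
4..8  score  (4B, 4-aligned)
8..10  ammo  (2B, 2-aligned)
10..16  -- padding (6B)
16..24  id  (8B, 8-aligned)
24..28  x  (4B, 4-aligned)
28..29  y  (1B, 1-aligned)
29..32  -- padding (3B)
32..88  z  (56B, 8-aligned)
88..96  team  (8B, 4-aligned)
sizeof = 96, alignof = 8
88 − 96 = -8

-8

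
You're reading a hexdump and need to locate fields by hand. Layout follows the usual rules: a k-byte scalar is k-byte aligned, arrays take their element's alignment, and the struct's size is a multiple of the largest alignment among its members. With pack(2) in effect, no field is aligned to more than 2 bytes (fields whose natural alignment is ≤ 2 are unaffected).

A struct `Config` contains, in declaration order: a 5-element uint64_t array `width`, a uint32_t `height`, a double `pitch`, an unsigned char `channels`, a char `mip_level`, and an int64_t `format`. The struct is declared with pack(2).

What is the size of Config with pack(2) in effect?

62

width at 0 (size 40, align 2) → ends 40
height at 40 (size 4, align 2) → ends 44
pitch at 44 (size 8, align 2) → ends 52
channels at 52 (size 1, align 1) → ends 53
mip_level at 53 (size 1, align 1) → ends 54
format at 54 (size 8, align 2) → ends 62
total 62 bytes, alignment 2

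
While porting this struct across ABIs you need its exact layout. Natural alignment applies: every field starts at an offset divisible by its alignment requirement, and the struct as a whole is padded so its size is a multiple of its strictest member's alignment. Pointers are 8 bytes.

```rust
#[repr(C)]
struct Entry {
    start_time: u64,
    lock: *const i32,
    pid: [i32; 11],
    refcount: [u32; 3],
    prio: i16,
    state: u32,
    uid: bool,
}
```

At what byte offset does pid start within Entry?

0..8  start_time  (8B, 8-aligned)
8..16  lock  (8B, 8-aligned)
16..60  pid  (44B, 4-aligned)

16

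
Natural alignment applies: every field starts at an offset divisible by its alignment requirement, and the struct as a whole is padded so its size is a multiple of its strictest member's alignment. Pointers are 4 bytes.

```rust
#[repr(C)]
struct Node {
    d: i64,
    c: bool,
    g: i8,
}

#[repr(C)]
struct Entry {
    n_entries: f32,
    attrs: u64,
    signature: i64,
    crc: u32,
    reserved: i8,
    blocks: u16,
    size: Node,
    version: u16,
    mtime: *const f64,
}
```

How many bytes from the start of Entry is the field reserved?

28

Node: d at 0 (size 8, align 8) → ends 8; c at 8 (size 1, align 1) → ends 9; g at 9 (size 1, align 1) → ends 10; tail pad 6 to reach multiple of 8; total 16 bytes, alignment 8
n_entries at 0 (size 4, align 4) → ends 4
pad 4 to align 8 for attrs
attrs at 8 (size 8, align 8) → ends 16
signature at 16 (size 8, align 8) → ends 24
crc at 24 (size 4, align 4) → ends 28
reserved at 28 (size 1, align 1) → ends 29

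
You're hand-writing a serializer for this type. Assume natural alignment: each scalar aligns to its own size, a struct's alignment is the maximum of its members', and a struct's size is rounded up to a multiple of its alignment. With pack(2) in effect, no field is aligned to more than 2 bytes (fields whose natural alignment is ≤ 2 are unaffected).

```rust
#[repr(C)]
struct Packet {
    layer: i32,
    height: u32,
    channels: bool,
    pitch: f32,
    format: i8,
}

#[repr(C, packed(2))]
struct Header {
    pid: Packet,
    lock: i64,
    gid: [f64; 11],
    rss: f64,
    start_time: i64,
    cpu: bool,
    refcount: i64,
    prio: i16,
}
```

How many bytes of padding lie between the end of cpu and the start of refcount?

Packet: @0: layer [4B, align 4] → 4; @4: height [4B, align 4] → 8; @8: channels [1B, align 1] → 9; +3 pad (align 4); @12: pitch [4B, align 4] → 16; @16: format [1B, align 1] → 17; +3 tail pad (align 4); size 20, align 4
@0: pid [20B, align 2] → 20
@20: lock [8B, align 2] → 28
@28: gid [88B, align 2] → 116
@116: rss [8B, align 2] → 124
@124: start_time [8B, align 2] → 132
@132: cpu [1B, align 1] → 133
+1 pad (align 2)
@134: refcount [8B, align 2] → 142

1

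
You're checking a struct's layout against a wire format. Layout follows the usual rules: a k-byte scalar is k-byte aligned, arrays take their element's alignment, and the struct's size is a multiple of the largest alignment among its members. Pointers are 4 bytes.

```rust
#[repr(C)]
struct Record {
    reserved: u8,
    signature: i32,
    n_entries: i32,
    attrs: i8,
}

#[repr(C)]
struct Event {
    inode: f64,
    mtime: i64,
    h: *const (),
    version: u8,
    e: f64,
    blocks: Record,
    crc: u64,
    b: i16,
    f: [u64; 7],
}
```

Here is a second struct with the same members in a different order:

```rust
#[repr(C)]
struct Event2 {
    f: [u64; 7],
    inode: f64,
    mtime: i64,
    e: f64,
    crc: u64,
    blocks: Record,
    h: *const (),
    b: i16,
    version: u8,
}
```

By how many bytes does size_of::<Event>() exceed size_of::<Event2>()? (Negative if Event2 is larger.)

Record: reserved at 0 (size 1, align 1) → ends 1; pad 3 to align 4 for signature; signature at 4 (size 4, align 4) → ends 8; n_entries at 8 (size 4, align 4) → ends 12; attrs at 12 (size 1, align 1) → ends 13; tail pad 3 to reach multiple of 4; total 16 bytes, alignment 4
inode at 0 (size 8, align 8) → ends 8
mtime at 8 (size 8, align 8) → ends 16
h at 16 (size 4, align 4) → ends 20
version at 20 (size 1, align 1) → ends 21
pad 3 to align 8 for e
e at 24 (size 8, align 8) → ends 32
blocks at 32 (size 16, align 4) → ends 48
crc at 48 (size 8, align 8) → ends 56
b at 56 (size 2, align 2) → ends 58
pad 6 to align 8 for f
f at 64 (size 56, align 8) → ends 120
total 120 bytes, alignment 8
— Event2 —
f at 0 (size 56, align 8) → ends 56
inode at 56 (size 8, align 8) → ends 64
mtime at 64 (size 8, align 8) → ends 72
e at 72 (size 8, align 8) → ends 80
crc at 80 (size 8, align 8) → ends 88
blocks at 88 (size 16, align 4) → ends 104
h at 104 (size 4, align 4) → ends 108
b at 108 (size 2, align 2) → ends 110
version at 110 (size 1, align 1) → ends 111
tail pad 1 to reach multiple of 8
total 112 bytes, alignment 8
120 − 112 = 8

8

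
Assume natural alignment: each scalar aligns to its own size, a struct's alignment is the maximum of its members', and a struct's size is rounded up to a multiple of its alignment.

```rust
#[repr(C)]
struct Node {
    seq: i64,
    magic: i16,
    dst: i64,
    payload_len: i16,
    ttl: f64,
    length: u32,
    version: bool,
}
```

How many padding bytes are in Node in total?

15

@0: seq [8B, align 8] → 8
@8: magic [2B, align 2] → 10
+6 pad (align 8)
@16: dst [8B, align 8] → 24
@24: payload_len [2B, align 2] → 26
+6 pad (align 8)
@32: ttl [8B, align 8] → 40
@40: length [4B, align 4] → 44
@44: version [1B, align 1] → 45
+3 tail pad (align 8)
size 48, align 8
data bytes 33, size 48 → padding 15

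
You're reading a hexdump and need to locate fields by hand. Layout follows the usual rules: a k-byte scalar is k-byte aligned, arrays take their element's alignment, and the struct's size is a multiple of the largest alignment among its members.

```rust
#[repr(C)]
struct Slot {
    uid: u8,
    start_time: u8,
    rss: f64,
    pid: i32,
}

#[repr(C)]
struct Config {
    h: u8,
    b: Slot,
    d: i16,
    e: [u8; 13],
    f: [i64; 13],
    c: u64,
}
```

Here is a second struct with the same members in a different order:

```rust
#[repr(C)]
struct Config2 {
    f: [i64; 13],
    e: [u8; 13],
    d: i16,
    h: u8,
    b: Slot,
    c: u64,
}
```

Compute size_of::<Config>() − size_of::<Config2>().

0

Slot: uid at 0 (size 1, align 1) → ends 1; start_time at 1 (size 1, align 1) → ends 2; pad 6 to align 8 for rss; rss at 8 (size 8, align 8) → ends 16; pid at 16 (size 4, align 4) → ends 20; tail pad 4 to reach multiple of 8; total 24 bytes, alignment 8
h at 0 (size 1, align 1) → ends 1
pad 7 to align 8 for b
b at 8 (size 24, align 8) → ends 32
d at 32 (size 2, align 2) → ends 34
e at 34 (size 13, align 1) → ends 47
pad 1 to align 8 for f
f at 48 (size 104, align 8) → ends 152
c at 152 (size 8, align 8) → ends 160
total 160 bytes, alignment 8
— Config2 —
f at 0 (size 104, align 8) → ends 104
e at 104 (size 13, align 1) → ends 117
pad 1 to align 2 for d
d at 118 (size 2, align 2) → ends 120
h at 120 (size 1, align 1) → ends 121
pad 7 to align 8 for b
b at 128 (size 24, align 8) → ends 152
c at 152 (size 8, align 8) → ends 160
total 160 bytes, alignment 8
160 − 160 = 0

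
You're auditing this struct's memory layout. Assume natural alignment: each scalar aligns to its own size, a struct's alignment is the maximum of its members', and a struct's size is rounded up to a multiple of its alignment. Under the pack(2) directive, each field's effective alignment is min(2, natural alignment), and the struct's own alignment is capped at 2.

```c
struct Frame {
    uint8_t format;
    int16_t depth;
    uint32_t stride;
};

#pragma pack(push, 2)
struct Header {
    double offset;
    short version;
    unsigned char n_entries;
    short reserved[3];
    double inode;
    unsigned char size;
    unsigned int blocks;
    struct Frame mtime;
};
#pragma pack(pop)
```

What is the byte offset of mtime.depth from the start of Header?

34

Frame: format at 0 (size 1, align 1) → ends 1; pad 1 to align 2 for depth; depth at 2 (size 2, align 2) → ends 4; stride at 4 (size 4, align 4) → ends 8; total 8 bytes, alignment 4
offset at 0 (size 8, align 2) → ends 8
version at 8 (size 2, align 2) → ends 10
n_entries at 10 (size 1, align 1) → ends 11
pad 1 to align 2 for reserved
reserved at 12 (size 6, align 2) → ends 18
inode at 18 (size 8, align 2) → ends 26
size at 26 (size 1, align 1) → ends 27
pad 1 to align 2 for blocks
blocks at 28 (size 4, align 2) → ends 32
mtime at 32 (size 8, align 2) → ends 40
within Frame: depth at 2
32 + 2 = 34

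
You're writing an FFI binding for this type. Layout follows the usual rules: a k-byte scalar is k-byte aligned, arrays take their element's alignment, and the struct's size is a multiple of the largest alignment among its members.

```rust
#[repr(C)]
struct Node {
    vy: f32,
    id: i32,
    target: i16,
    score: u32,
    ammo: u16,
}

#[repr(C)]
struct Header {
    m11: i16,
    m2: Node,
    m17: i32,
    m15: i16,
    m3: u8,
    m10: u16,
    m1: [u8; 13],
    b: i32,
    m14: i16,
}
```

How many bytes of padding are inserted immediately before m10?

1

Node: vy at 0 (size 4, align 4) → ends 4; id at 4 (size 4, align 4) → ends 8; target at 8 (size 2, align 2) → ends 10; pad 2 to align 4 for score; score at 12 (size 4, align 4) → ends 16; ammo at 16 (size 2, align 2) → ends 18; tail pad 2 to reach multiple of 4; total 20 bytes, alignment 4
m11 at 0 (size 2, align 2) → ends 2
pad 2 to align 4 for m2
m2 at 4 (size 20, align 4) → ends 24
m17 at 24 (size 4, align 4) → ends 28
m15 at 28 (size 2, align 2) → ends 30
m3 at 30 (size 1, align 1) → ends 31
pad 1 to align 2 for m10
m10 at 32 (size 2, align 2) → ends 34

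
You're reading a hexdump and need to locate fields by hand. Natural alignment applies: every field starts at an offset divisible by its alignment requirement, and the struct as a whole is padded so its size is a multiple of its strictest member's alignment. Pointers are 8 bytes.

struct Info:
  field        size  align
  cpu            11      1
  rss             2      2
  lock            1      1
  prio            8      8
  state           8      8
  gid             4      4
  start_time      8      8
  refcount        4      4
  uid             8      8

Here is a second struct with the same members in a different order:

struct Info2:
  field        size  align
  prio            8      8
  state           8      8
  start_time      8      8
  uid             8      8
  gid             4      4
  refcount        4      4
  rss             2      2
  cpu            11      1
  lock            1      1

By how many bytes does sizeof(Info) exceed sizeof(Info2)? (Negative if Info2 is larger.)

8

cpu at 0 (size 11, align 1) → ends 11
pad 1 to align 2 for rss
rss at 12 (size 2, align 2) → ends 14
lock at 14 (size 1, align 1) → ends 15
pad 1 to align 8 for prio
prio at 16 (size 8, align 8) → ends 24
state at 24 (size 8, align 8) → ends 32
gid at 32 (size 4, align 4) → ends 36
pad 4 to align 8 for start_time
start_time at 40 (size 8, align 8) → ends 48
refcount at 48 (size 4, align 4) → ends 52
pad 4 to align 8 for uid
uid at 56 (size 8, align 8) → ends 64
total 64 bytes, alignment 8
— Info2 —
prio at 0 (size 8, align 8) → ends 8
state at 8 (size 8, align 8) → ends 16
start_time at 16 (size 8, align 8) → ends 24
uid at 24 (size 8, align 8) → ends 32
gid at 32 (size 4, align 4) → ends 36
refcount at 36 (size 4, align 4) → ends 40
rss at 40 (size 2, align 2) → ends 42
cpu at 42 (size 11, align 1) → ends 53
lock at 53 (size 1, align 1) → ends 54
tail pad 2 to reach multiple of 8
total 56 bytes, alignment 8
64 − 56 = 8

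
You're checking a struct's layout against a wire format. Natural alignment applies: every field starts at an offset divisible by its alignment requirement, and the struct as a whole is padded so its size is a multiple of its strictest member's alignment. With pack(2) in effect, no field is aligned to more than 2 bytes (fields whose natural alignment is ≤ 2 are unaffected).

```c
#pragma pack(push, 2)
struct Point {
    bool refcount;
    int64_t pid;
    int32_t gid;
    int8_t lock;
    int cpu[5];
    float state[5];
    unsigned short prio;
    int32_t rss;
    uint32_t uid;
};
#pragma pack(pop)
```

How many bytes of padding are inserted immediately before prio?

@0: refcount [1B, align 1] → 1
+1 pad (align 2)
@2: pid [8B, align 2] → 10
@10: gid [4B, align 2] → 14
@14: lock [1B, align 1] → 15
+1 pad (align 2)
@16: cpu [20B, align 2] → 36
@36: state [20B, align 2] → 56
@56: prio [2B, align 2] → 58

0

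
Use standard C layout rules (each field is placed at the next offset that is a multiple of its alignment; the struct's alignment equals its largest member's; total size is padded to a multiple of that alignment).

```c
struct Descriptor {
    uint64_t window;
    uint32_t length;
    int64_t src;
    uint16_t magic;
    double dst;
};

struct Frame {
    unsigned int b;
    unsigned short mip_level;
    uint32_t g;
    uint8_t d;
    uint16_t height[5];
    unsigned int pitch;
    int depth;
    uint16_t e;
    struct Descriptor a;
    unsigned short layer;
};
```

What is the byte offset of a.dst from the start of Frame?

Descriptor: window at 0 (size 8, align 8) → ends 8; length at 8 (size 4, align 4) → ends 12; pad 4 to align 8 for src; src at 16 (size 8, align 8) → ends 24; magic at 24 (size 2, align 2) → ends 26; pad 6 to align 8 for dst; dst at 32 (size 8, align 8) → ends 40; total 40 bytes, alignment 8
b at 0 (size 4, align 4) → ends 4
mip_level at 4 (size 2, align 2) → ends 6
pad 2 to align 4 for g
g at 8 (size 4, align 4) → ends 12
d at 12 (size 1, align 1) → ends 13
pad 1 to align 2 for height
height at 14 (size 10, align 2) → ends 24
pitch at 24 (size 4, align 4) → ends 28
depth at 28 (size 4, align 4) → ends 32
e at 32 (size 2, align 2) → ends 34
pad 6 to align 8 for a
a at 40 (size 40, align 8) → ends 80
within Descriptor: dst at 32
40 + 32 = 72

72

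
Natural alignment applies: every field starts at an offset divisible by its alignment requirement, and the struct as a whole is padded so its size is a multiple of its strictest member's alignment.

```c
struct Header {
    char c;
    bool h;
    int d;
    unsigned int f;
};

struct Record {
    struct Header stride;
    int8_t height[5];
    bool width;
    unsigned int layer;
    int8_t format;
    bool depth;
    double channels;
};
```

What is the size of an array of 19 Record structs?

Header: @0: c [1B, align 1] → 1; @1: h [1B, align 1] → 2; +2 pad (align 4); @4: d [4B, align 4] → 8; @8: f [4B, align 4] → 12; size 12, align 4
@0: stride [12B, align 4] → 12
@12: height [5B, align 1] → 17
@17: width [1B, align 1] → 18
+2 pad (align 4)
@20: layer [4B, align 4] → 24
@24: format [1B, align 1] → 25
@25: depth [1B, align 1] → 26
+6 pad (align 8)
@32: channels [8B, align 8] → 40
size 40, align 8
array of 19: 19 × 40 = 760

760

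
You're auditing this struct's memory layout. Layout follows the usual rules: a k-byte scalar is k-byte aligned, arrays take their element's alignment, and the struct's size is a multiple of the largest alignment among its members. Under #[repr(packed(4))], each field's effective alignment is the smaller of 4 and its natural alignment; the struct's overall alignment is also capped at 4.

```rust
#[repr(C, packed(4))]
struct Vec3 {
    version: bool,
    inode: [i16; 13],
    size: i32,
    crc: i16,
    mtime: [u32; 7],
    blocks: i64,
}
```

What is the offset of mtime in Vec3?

0..1  version  (1B, 1-aligned)
1..2  -- padding (1B)
2..28  inode  (26B, 2-aligned)
28..32  size  (4B, 4-aligned)
32..34  crc  (2B, 2-aligned)
34..36  -- padding (2B)
36..64  mtime  (28B, 4-aligned)

36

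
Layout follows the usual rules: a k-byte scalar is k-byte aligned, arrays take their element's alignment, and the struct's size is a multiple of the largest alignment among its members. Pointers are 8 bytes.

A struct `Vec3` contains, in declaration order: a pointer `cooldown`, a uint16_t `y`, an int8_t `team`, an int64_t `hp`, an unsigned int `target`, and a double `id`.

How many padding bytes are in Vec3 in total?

cooldown at 0 (size 8, align 8) → ends 8
y at 8 (size 2, align 2) → ends 10
team at 10 (size 1, align 1) → ends 11
pad 5 to align 8 for hp
hp at 16 (size 8, align 8) → ends 24
target at 24 (size 4, align 4) → ends 28
pad 4 to align 8 for id
id at 32 (size 8, align 8) → ends 40
total 40 bytes, alignment 8
data bytes 31, size 40 → padding 9

9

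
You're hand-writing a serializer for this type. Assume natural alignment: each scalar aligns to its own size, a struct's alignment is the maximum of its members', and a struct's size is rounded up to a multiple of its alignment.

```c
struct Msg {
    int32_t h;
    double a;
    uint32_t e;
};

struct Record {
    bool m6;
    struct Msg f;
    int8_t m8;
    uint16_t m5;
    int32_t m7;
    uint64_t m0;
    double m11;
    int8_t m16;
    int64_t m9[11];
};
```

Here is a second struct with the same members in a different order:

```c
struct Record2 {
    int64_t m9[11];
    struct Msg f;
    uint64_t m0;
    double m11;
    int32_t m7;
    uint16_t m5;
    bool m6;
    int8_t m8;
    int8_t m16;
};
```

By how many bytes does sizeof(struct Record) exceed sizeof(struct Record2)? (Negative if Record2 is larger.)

8

Msg: @0: h [4B, align 4] → 4; +4 pad (align 8); @8: a [8B, align 8] → 16; @16: e [4B, align 4] → 20; +4 tail pad (align 8); size 24, align 8
@0: m6 [1B, align 1] → 1
+7 pad (align 8)
@8: f [24B, align 8] → 32
@32: m8 [1B, align 1] → 33
+1 pad (align 2)
@34: m5 [2B, align 2] → 36
@36: m7 [4B, align 4] → 40
@40: m0 [8B, align 8] → 48
@48: m11 [8B, align 8] → 56
@56: m16 [1B, align 1] → 57
+7 pad (align 8)
@64: m9 [88B, align 8] → 152
size 152, align 8
— Record2 —
@0: m9 [88B, align 8] → 88
@88: f [24B, align 8] → 112
@112: m0 [8B, align 8] → 120
@120: m11 [8B, align 8] → 128
@128: m7 [4B, align 4] → 132
@132: m5 [2B, align 2] → 134
@134: m6 [1B, align 1] → 135
@135: m8 [1B, align 1] → 136
@136: m16 [1B, align 1] → 137
+7 tail pad (align 8)
size 144, align 8
152 − 144 = 8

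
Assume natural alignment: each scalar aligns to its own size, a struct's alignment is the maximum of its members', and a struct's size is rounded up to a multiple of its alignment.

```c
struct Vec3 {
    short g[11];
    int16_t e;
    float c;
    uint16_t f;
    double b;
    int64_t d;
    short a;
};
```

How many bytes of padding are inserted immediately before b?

@0: g [22B, align 2] → 22
@22: e [2B, align 2] → 24
@24: c [4B, align 4] → 28
@28: f [2B, align 2] → 30
+2 pad (align 8)
@32: b [8B, align 8] → 40

2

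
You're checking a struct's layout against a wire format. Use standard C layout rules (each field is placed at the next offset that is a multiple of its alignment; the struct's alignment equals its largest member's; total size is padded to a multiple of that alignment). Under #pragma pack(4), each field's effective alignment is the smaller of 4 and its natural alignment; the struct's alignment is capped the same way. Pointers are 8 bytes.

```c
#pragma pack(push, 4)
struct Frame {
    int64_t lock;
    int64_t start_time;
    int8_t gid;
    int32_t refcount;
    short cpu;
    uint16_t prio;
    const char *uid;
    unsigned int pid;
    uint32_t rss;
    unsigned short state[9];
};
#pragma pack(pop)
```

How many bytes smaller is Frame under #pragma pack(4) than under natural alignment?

natural layout:
  0..8  lock  (8B, 8-aligned)
  8..16  start_time  (8B, 8-aligned)
  16..17  gid  (1B, 1-aligned)
  17..20  -- padding (3B)
  20..24  refcount  (4B, 4-aligned)
  24..26  cpu  (2B, 2-aligned)
  26..28  prio  (2B, 2-aligned)
  28..32  -- padding (4B)
  32..40  uid  (8B, 8-aligned)
  40..44  pid  (4B, 4-aligned)
  44..48  rss  (4B, 4-aligned)
  48..66  state  (18B, 2-aligned)
  66..72  -- tail padding (6B)
  sizeof = 72, alignof = 8
packed(4) layout:
  0..8  lock  (8B, 4-aligned)
  8..16  start_time  (8B, 4-aligned)
  16..17  gid  (1B, 1-aligned)
  17..20  -- padding (3B)
  20..24  refcount  (4B, 4-aligned)
  24..26  cpu  (2B, 2-aligned)
  26..28  prio  (2B, 2-aligned)
  28..36  uid  (8B, 4-aligned)
  36..40  pid  (4B, 4-aligned)
  40..44  rss  (4B, 4-aligned)
  44..62  state  (18B, 2-aligned)
  62..64  -- tail padding (2B)
  sizeof = 64, alignof = 4
72 − 64 = 8

8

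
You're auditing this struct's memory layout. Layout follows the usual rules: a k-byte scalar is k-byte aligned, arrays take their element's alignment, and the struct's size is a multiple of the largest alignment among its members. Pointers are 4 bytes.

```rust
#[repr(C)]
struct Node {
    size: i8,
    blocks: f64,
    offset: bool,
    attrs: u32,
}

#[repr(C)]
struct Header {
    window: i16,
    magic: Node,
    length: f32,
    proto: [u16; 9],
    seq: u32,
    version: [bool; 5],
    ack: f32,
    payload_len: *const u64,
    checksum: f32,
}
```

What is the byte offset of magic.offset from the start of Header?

24

Node: 0..1  size  (1B, 1-aligned); 1..8  -- padding (7B); 8..16  blocks  (8B, 8-aligned); 16..17  offset  (1B, 1-aligned); 17..20  -- padding (3B); 20..24  attrs  (4B, 4-aligned); sizeof = 24, alignof = 8
0..2  window  (2B, 2-aligned)
2..8  -- padding (6B)
8..32  magic  (24B, 8-aligned)
within Node: offset at 16
8 + 16 = 24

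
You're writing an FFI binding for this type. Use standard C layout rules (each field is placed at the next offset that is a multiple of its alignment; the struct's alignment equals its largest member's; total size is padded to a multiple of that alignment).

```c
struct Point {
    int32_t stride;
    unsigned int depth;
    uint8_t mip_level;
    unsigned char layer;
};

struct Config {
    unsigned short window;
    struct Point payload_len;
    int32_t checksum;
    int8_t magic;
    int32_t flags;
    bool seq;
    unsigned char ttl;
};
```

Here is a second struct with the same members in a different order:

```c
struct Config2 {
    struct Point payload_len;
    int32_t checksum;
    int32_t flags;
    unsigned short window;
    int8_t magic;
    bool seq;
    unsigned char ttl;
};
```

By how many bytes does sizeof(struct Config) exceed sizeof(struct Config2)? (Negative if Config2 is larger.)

Point: 0..4  stride  (4B, 4-aligned); 4..8  depth  (4B, 4-aligned); 8..9  mip_level  (1B, 1-aligned); 9..10  layer  (1B, 1-aligned); 10..12  -- tail padding (2B); sizeof = 12, alignof = 4
0..2  window  (2B, 2-aligned)
2..4  -- padding (2B)
4..16  payload_len  (12B, 4-aligned)
16..20  checksum  (4B, 4-aligned)
20..21  magic  (1B, 1-aligned)
21..24  -- padding (3B)
24..28  flags  (4B, 4-aligned)
28..29  seq  (1B, 1-aligned)
29..30  ttl  (1B, 1-aligned)
30..32  -- tail padding (2B)
sizeof = 32, alignof = 4
— Config2 —
0..12  payload_len  (12B, 4-aligned)
12..16  checksum  (4B, 4-aligned)
16..20  flags  (4B, 4-aligned)
20..22  window  (2B, 2-aligned)
22..23  magic  (1B, 1-aligned)
23..24  seq  (1B, 1-aligned)
24..25  ttl  (1B, 1-aligned)
25..28  -- tail padding (3B)
sizeof = 28, alignof = 4
32 − 28 = 4

4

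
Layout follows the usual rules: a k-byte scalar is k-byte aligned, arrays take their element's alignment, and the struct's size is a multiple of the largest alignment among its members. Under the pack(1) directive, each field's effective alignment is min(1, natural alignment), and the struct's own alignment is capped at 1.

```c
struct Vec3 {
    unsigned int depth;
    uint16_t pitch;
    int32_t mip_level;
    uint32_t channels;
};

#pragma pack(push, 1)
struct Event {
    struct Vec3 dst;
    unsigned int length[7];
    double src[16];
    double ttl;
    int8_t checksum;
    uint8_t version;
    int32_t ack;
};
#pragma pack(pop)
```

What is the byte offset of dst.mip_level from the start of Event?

Vec3: depth at 0 (size 4, align 4) → ends 4; pitch at 4 (size 2, align 2) → ends 6; pad 2 to align 4 for mip_level; mip_level at 8 (size 4, align 4) → ends 12; channels at 12 (size 4, align 4) → ends 16; total 16 bytes, alignment 4
dst at 0 (size 16, align 1) → ends 16
within Vec3: mip_level at 8
0 + 8 = 8

8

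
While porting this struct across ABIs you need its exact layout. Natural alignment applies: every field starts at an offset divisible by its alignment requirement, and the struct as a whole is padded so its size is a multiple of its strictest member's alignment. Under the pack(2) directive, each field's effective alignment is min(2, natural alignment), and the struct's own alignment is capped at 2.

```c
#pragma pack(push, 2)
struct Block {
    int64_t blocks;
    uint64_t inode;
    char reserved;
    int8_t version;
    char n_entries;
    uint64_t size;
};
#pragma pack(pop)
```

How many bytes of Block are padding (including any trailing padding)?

1

blocks at 0 (size 8, align 2) → ends 8
inode at 8 (size 8, align 2) → ends 16
reserved at 16 (size 1, align 1) → ends 17
version at 17 (size 1, align 1) → ends 18
n_entries at 18 (size 1, align 1) → ends 19
pad 1 to align 2 for size
size at 20 (size 8, align 2) → ends 28
total 28 bytes, alignment 2
data bytes 27, size 28 → padding 1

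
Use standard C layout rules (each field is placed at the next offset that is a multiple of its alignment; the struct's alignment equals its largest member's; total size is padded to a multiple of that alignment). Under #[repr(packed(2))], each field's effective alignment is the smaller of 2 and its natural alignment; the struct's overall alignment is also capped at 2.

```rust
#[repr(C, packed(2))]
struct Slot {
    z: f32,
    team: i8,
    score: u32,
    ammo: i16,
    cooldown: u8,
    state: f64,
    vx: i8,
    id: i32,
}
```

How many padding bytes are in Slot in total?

z at 0 (size 4, align 2) → ends 4
team at 4 (size 1, align 1) → ends 5
pad 1 to align 2 for score
score at 6 (size 4, align 2) → ends 10
ammo at 10 (size 2, align 2) → ends 12
cooldown at 12 (size 1, align 1) → ends 13
pad 1 to align 2 for state
state at 14 (size 8, align 2) → ends 22
vx at 22 (size 1, align 1) → ends 23
pad 1 to align 2 for id
id at 24 (size 4, align 2) → ends 28
total 28 bytes, alignment 2
data bytes 25, size 28 → padding 3

3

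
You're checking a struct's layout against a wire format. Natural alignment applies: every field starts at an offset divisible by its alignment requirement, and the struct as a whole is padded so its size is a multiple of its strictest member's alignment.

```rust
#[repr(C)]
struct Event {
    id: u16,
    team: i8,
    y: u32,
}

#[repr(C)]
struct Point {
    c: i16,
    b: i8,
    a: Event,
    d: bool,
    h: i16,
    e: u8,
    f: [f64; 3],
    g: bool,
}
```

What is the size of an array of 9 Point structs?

504

Event: @0: id [2B, align 2] → 2; @2: team [1B, align 1] → 3; +1 pad (align 4); @4: y [4B, align 4] → 8; size 8, align 4
@0: c [2B, align 2] → 2
@2: b [1B, align 1] → 3
+1 pad (align 4)
@4: a [8B, align 4] → 12
@12: d [1B, align 1] → 13
+1 pad (align 2)
@14: h [2B, align 2] → 16
@16: e [1B, align 1] → 17
+7 pad (align 8)
@24: f [24B, align 8] → 48
@48: g [1B, align 1] → 49
+7 tail pad (align 8)
size 56, align 8
array of 9: 9 × 56 = 504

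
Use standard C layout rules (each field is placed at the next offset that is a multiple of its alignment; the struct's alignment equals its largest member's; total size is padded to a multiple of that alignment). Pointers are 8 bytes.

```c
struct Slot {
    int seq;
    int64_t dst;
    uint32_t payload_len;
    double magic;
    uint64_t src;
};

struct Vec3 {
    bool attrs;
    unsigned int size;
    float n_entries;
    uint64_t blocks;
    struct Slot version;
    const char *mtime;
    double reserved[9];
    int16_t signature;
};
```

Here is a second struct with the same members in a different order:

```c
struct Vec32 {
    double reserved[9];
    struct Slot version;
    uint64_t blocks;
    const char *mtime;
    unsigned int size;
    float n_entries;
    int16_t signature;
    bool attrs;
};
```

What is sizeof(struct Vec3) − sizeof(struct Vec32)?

Slot: seq at 0 (size 4, align 4) → ends 4; pad 4 to align 8 for dst; dst at 8 (size 8, align 8) → ends 16; payload_len at 16 (size 4, align 4) → ends 20; pad 4 to align 8 for magic; magic at 24 (size 8, align 8) → ends 32; src at 32 (size 8, align 8) → ends 40; total 40 bytes, alignment 8
attrs at 0 (size 1, align 1) → ends 1
pad 3 to align 4 for size
size at 4 (size 4, align 4) → ends 8
n_entries at 8 (size 4, align 4) → ends 12
pad 4 to align 8 for blocks
blocks at 16 (size 8, align 8) → ends 24
version at 24 (size 40, align 8) → ends 64
mtime at 64 (size 8, align 8) → ends 72
reserved at 72 (size 72, align 8) → ends 144
signature at 144 (size 2, align 2) → ends 146
tail pad 6 to reach multiple of 8
total 152 bytes, alignment 8
— Vec32 —
reserved at 0 (size 72, align 8) → ends 72
version at 72 (size 40, align 8) → ends 112
blocks at 112 (size 8, align 8) → ends 120
mtime at 120 (size 8, align 8) → ends 128
size at 128 (size 4, align 4) → ends 132
n_entries at 132 (size 4, align 4) → ends 136
signature at 136 (size 2, align 2) → ends 138
attrs at 138 (size 1, align 1) → ends 139
tail pad 5 to reach multiple of 8
total 144 bytes, alignment 8
152 − 144 = 8

8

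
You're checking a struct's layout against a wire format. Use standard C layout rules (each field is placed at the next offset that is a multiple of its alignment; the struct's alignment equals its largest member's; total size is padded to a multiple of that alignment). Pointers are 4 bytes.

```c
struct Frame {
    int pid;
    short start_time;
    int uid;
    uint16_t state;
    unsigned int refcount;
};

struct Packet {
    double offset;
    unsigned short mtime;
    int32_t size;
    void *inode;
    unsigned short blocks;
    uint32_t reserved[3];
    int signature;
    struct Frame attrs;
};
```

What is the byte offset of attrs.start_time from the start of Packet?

44

Frame: 0..4  pid  (4B, 4-aligned); 4..6  start_time  (2B, 2-aligned); 6..8  -- padding (2B); 8..12  uid  (4B, 4-aligned); 12..14  state  (2B, 2-aligned); 14..16  -- padding (2B); 16..20  refcount  (4B, 4-aligned); sizeof = 20, alignof = 4
0..8  offset  (8B, 8-aligned)
8..10  mtime  (2B, 2-aligned)
10..12  -- padding (2B)
12..16  size  (4B, 4-aligned)
16..20  inode  (4B, 4-aligned)
20..22  blocks  (2B, 2-aligned)
22..24  -- padding (2B)
24..36  reserved  (12B, 4-aligned)
36..40  signature  (4B, 4-aligned)
40..60  attrs  (20B, 4-aligned)
within Frame: start_time at 4
40 + 4 = 44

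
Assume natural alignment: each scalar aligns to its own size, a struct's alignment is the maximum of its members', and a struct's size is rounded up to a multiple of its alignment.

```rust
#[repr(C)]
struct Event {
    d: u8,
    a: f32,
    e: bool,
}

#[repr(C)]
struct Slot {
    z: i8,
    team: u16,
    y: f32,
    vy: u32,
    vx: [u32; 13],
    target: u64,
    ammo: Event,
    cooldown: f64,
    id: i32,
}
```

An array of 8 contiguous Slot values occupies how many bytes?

832

Event: @0: d [1B, align 1] → 1; +3 pad (align 4); @4: a [4B, align 4] → 8; @8: e [1B, align 1] → 9; +3 tail pad (align 4); size 12, align 4
@0: z [1B, align 1] → 1
+1 pad (align 2)
@2: team [2B, align 2] → 4
@4: y [4B, align 4] → 8
@8: vy [4B, align 4] → 12
@12: vx [52B, align 4] → 64
@64: target [8B, align 8] → 72
@72: ammo [12B, align 4] → 84
+4 pad (align 8)
@88: cooldown [8B, align 8] → 96
@96: id [4B, align 4] → 100
+4 tail pad (align 8)
size 104, align 8
array of 8: 8 × 104 = 832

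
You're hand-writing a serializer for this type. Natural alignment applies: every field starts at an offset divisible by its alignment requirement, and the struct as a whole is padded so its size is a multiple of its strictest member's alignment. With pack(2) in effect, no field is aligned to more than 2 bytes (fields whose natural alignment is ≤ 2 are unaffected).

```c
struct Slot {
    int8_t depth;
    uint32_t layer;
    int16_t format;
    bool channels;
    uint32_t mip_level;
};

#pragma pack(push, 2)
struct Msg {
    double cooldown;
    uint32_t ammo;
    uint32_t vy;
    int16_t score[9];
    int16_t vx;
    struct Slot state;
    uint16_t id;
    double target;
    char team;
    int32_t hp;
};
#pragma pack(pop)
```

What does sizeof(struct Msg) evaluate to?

Slot: depth at 0 (size 1, align 1) → ends 1; pad 3 to align 4 for layer; layer at 4 (size 4, align 4) → ends 8; format at 8 (size 2, align 2) → ends 10; channels at 10 (size 1, align 1) → ends 11; pad 1 to align 4 for mip_level; mip_level at 12 (size 4, align 4) → ends 16; total 16 bytes, alignment 4
cooldown at 0 (size 8, align 2) → ends 8
ammo at 8 (size 4, align 2) → ends 12
vy at 12 (size 4, align 2) → ends 16
score at 16 (size 18, align 2) → ends 34
vx at 34 (size 2, align 2) → ends 36
state at 36 (size 16, align 2) → ends 52
id at 52 (size 2, align 2) → ends 54
target at 54 (size 8, align 2) → ends 62
team at 62 (size 1, align 1) → ends 63
pad 1 to align 2 for hp
hp at 64 (size 4, align 2) → ends 68
total 68 bytes, alignment 2

68 bytes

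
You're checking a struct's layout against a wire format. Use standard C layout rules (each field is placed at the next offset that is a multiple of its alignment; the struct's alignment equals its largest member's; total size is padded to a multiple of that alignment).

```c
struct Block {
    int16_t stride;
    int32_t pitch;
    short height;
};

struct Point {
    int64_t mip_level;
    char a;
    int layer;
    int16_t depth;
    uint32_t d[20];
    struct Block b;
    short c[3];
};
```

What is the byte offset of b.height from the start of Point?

Block: @0: stride [2B, align 2] → 2; +2 pad (align 4); @4: pitch [4B, align 4] → 8; @8: height [2B, align 2] → 10; +2 tail pad (align 4); size 12, align 4
@0: mip_level [8B, align 8] → 8
@8: a [1B, align 1] → 9
+3 pad (align 4)
@12: layer [4B, align 4] → 16
@16: depth [2B, align 2] → 18
+2 pad (align 4)
@20: d [80B, align 4] → 100
@100: b [12B, align 4] → 112
within Block: height at 8
100 + 8 = 108

108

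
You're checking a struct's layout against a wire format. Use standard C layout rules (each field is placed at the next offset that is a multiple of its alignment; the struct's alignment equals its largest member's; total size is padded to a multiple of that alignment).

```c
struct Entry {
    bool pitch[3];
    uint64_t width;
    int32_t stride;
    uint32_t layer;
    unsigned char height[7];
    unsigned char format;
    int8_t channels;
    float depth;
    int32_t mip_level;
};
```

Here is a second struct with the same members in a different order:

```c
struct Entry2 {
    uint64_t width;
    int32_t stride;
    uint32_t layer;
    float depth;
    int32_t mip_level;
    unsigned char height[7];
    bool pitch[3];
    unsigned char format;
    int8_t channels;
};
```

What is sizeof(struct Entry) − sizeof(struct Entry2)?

8

@0: pitch [3B, align 1] → 3
+5 pad (align 8)
@8: width [8B, align 8] → 16
@16: stride [4B, align 4] → 20
@20: layer [4B, align 4] → 24
@24: height [7B, align 1] → 31
@31: format [1B, align 1] → 32
@32: channels [1B, align 1] → 33
+3 pad (align 4)
@36: depth [4B, align 4] → 40
@40: mip_level [4B, align 4] → 44
+4 tail pad (align 8)
size 48, align 8
— Entry2 —
@0: width [8B, align 8] → 8
@8: stride [4B, align 4] → 12
@12: layer [4B, align 4] → 16
@16: depth [4B, align 4] → 20
@20: mip_level [4B, align 4] → 24
@24: height [7B, align 1] → 31
@31: pitch [3B, align 1] → 34
@34: format [1B, align 1] → 35
@35: channels [1B, align 1] → 36
+4 tail pad (align 8)
size 40, align 8
48 − 40 = 8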